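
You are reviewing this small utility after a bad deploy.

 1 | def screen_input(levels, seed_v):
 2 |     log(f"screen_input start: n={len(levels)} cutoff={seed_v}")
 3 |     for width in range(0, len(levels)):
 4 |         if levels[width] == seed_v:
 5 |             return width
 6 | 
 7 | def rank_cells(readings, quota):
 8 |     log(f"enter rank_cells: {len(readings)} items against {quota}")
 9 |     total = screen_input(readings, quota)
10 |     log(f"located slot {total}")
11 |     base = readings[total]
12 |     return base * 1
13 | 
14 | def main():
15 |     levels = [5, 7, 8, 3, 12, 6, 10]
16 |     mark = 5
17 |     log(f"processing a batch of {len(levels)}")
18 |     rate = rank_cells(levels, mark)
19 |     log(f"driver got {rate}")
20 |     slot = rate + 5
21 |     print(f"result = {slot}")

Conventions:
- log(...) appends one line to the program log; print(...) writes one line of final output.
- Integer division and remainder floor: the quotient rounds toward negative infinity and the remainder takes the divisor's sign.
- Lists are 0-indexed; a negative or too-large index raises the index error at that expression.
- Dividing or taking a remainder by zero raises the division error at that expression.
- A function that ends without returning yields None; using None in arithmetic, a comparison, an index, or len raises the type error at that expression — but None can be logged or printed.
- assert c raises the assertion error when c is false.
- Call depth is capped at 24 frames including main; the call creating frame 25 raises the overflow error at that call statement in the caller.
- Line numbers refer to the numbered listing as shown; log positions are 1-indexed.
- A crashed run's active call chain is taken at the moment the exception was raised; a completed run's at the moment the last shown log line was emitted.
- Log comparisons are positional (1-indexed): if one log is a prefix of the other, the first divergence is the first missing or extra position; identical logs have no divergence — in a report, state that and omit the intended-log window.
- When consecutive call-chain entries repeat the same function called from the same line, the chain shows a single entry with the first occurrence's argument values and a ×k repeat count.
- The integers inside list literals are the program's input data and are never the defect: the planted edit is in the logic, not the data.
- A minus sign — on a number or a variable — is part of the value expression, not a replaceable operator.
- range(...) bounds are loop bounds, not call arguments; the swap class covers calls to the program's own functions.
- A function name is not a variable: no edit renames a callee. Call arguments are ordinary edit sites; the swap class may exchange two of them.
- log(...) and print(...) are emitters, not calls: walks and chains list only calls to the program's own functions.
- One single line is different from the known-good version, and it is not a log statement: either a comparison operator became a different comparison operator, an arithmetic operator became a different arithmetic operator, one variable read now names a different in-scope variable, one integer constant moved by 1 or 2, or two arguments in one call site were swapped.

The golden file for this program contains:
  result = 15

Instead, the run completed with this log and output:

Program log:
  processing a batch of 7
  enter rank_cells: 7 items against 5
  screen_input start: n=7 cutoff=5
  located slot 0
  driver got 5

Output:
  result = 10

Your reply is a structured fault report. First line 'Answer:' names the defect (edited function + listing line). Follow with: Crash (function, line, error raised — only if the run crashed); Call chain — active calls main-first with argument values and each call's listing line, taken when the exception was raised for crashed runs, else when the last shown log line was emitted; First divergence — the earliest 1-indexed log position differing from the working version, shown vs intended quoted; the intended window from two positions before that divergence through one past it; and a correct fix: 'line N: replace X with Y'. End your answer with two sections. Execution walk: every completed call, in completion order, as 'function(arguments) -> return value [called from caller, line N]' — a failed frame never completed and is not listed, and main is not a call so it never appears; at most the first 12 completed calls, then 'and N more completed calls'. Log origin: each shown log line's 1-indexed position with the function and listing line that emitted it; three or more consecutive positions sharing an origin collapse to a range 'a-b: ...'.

Answer: the defect is in rank_cells at line 12.
Key fact: Everything matches until log position 5, which reads 'driver got 5' in place of 'driver got 10'.
Call chain: main.
First divergence: position 5 — the shown line 'driver got 5' should read 'driver got 10'.
Intended log window:
  3: screen_input start: n=7 cutoff=5
  4: located slot 0
  5: driver got 10
Execution walk:
  screen_input([5, 7, 8, 3, 12, 6, 10], 5) -> 0  [called from rank_cells, line 9]
  rank_cells([5, 7, 8, 3, 12, 6, 10], 5) -> 5  [called from main, line 18]
Log origins:
  1: logged in main at line 17
  2: logged in rank_cells at line 8
  3: logged in screen_input at line 2
  4: logged in rank_cells at line 10
  5: logged in main at line 19
A correct fix: line 12: replace `1` with `2`.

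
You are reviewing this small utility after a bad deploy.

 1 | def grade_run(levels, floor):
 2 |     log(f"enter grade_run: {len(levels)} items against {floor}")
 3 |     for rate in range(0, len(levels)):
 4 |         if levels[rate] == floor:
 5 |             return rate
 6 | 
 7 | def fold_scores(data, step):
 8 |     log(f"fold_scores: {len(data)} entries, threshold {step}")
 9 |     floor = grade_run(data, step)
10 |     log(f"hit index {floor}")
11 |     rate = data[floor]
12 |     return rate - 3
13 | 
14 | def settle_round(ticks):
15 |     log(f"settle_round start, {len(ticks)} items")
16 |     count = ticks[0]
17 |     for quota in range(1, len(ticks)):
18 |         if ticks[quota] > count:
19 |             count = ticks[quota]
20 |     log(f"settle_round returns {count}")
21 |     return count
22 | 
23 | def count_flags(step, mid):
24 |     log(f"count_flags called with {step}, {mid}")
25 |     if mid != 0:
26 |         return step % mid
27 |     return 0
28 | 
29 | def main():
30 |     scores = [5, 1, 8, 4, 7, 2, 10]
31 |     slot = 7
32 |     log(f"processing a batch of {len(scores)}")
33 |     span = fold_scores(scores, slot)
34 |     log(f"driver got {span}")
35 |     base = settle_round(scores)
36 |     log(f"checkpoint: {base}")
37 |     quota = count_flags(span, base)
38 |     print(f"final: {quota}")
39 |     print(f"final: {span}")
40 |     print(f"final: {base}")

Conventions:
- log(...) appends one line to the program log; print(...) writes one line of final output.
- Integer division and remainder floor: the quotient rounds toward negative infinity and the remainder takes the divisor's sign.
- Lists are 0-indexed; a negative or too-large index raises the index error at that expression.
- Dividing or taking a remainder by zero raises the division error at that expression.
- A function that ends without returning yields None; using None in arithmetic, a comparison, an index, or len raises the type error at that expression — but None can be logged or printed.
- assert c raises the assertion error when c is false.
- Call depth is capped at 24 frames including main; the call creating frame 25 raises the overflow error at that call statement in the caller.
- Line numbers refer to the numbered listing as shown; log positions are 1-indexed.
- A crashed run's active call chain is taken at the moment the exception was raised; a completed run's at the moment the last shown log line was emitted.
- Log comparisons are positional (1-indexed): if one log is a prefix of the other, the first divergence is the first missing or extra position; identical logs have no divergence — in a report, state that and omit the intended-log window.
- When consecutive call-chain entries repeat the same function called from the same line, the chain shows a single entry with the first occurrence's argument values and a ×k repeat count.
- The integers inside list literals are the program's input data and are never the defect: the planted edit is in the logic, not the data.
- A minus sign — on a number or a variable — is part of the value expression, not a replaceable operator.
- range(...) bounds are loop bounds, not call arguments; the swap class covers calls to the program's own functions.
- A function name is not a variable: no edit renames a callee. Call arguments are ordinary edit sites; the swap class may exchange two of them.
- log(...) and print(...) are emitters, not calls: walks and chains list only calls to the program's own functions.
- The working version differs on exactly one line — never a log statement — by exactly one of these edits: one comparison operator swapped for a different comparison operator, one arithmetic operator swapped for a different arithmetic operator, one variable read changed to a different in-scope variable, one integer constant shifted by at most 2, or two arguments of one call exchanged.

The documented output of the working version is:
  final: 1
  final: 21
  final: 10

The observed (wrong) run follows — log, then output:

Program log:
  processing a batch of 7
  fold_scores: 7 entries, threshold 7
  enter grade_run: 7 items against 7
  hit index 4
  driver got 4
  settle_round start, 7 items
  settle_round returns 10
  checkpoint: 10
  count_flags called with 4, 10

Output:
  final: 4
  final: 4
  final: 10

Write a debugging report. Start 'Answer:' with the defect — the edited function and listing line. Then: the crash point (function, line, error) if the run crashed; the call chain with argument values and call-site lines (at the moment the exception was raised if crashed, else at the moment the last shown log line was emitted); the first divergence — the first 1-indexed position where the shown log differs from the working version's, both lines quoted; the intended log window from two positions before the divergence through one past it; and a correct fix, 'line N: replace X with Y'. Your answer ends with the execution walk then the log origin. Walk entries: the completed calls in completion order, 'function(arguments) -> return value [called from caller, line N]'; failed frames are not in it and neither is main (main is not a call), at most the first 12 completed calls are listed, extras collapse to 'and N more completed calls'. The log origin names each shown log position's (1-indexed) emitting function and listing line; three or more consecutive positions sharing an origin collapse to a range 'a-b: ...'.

Answer: the defect is in fold_scores at line 12.
Core observation: The log first diverges at position 5: the faulty run prints 'driver got 4' where the working version prints 'driver got 21'.
Call chain: main -> count_flags(4, 10) (called at line 37).
First divergence: position 5 — shown 'driver got 4', intended 'driver got 21'.
Intended log window:
  3: enter grade_run: 7 items against 7
  4: hit index 4
  5: driver got 21
  6: settle_round start, 7 items
Execution walk:
  grade_run([5, 1, 8, 4, 7, 2, 10], 7) -> 4  [called from fold_scores, line 9]
  fold_scores([5, 1, 8, 4, 7, 2, 10], 7) -> 4  [called from main, line 33]
  settle_round([5, 1, 8, 4, 7, 2, 10]) -> 10  [called from main, line 35]
  count_flags(4, 10) -> 4  [called from main, line 37]
Log origins:
  1 — main, line 32
  2 — fold_scores, line 8
  3 — grade_run, line 2
  4 — fold_scores, line 10
  5 — main, line 34
  6 — settle_round, line 15
  7 — settle_round, line 20
  8 — main, line 36
  9 — count_flags, line 24
A correct fix: line 12: replace `-` with `*`.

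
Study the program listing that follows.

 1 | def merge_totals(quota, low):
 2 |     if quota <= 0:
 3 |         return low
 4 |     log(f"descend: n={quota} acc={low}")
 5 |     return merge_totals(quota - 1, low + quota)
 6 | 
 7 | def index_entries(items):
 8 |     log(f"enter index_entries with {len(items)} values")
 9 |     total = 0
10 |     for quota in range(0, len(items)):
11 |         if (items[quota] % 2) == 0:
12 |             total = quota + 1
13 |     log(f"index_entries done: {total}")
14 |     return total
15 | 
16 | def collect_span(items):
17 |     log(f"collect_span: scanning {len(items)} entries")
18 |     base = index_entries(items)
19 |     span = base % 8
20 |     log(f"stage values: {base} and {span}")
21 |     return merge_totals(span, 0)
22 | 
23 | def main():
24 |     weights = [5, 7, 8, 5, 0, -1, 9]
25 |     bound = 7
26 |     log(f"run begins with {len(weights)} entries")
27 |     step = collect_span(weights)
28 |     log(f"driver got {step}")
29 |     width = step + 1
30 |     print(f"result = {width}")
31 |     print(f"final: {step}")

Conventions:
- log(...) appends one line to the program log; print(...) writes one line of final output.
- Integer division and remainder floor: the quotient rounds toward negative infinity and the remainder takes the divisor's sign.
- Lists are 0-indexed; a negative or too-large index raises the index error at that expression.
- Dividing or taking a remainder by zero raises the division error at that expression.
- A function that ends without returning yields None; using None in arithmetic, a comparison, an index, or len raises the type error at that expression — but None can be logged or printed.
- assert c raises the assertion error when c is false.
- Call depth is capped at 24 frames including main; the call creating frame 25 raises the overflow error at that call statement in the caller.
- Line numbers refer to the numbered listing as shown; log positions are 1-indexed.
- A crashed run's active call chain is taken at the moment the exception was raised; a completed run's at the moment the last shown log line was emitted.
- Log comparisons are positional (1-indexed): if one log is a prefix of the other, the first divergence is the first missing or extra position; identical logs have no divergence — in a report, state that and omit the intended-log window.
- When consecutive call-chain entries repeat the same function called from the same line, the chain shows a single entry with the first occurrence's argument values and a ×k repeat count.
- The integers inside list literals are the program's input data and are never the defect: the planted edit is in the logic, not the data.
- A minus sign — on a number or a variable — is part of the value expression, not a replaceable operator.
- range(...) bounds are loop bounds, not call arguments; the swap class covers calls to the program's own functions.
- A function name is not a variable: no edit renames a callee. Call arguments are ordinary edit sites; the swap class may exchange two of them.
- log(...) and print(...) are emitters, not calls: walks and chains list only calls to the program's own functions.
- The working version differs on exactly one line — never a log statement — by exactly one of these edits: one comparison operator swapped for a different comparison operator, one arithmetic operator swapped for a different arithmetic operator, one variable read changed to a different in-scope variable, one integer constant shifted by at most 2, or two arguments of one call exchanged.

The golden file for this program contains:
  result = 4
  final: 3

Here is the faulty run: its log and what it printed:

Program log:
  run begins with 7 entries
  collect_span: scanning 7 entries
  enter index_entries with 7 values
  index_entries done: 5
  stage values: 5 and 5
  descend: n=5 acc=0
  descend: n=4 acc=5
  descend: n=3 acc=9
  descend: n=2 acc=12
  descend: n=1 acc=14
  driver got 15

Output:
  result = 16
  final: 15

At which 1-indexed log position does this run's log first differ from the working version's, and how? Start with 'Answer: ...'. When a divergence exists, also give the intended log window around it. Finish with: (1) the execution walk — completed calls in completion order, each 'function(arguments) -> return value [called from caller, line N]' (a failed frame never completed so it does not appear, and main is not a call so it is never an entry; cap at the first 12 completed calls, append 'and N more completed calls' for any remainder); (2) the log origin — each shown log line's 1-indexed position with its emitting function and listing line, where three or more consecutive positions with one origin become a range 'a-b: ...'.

Answer: at position 4 the run shows 'index_entries done: 5' where the working version logs 'index_entries done: 2'.
Intended log window:
  2: collect_span: scanning 7 entries
  3: enter index_entries with 7 values
  4: index_entries done: 2
  5: stage values: 2 and 2
Execution walk:
  index_entries([5, 7, 8, 5, 0, -1, 9]) -> 5  [called from collect_span, line 18]
  merge_totals(0, 15) -> 15  [called from merge_totals, line 5]
  merge_totals(1, 14) -> 15  [called from merge_totals, line 5]
  merge_totals(2, 12) -> 15  [called from merge_totals, line 5]
  merge_totals(3, 9) -> 15  [called from merge_totals, line 5]
  merge_totals(4, 5) -> 15  [called from merge_totals, line 5]
  merge_totals(5, 0) -> 15  [called from collect_span, line 21]
  collect_span([5, 7, 8, 5, 0, -1, 9]) -> 15  [called from main, line 27]
Log origin:
  1: logged in main at line 26
  2: logged in collect_span at line 17
  3: logged in index_entries at line 8
  4: logged in index_entries at line 13
  5: logged in collect_span at line 20
  6-10: logged in merge_totals at line 4
  11: logged in main at line 28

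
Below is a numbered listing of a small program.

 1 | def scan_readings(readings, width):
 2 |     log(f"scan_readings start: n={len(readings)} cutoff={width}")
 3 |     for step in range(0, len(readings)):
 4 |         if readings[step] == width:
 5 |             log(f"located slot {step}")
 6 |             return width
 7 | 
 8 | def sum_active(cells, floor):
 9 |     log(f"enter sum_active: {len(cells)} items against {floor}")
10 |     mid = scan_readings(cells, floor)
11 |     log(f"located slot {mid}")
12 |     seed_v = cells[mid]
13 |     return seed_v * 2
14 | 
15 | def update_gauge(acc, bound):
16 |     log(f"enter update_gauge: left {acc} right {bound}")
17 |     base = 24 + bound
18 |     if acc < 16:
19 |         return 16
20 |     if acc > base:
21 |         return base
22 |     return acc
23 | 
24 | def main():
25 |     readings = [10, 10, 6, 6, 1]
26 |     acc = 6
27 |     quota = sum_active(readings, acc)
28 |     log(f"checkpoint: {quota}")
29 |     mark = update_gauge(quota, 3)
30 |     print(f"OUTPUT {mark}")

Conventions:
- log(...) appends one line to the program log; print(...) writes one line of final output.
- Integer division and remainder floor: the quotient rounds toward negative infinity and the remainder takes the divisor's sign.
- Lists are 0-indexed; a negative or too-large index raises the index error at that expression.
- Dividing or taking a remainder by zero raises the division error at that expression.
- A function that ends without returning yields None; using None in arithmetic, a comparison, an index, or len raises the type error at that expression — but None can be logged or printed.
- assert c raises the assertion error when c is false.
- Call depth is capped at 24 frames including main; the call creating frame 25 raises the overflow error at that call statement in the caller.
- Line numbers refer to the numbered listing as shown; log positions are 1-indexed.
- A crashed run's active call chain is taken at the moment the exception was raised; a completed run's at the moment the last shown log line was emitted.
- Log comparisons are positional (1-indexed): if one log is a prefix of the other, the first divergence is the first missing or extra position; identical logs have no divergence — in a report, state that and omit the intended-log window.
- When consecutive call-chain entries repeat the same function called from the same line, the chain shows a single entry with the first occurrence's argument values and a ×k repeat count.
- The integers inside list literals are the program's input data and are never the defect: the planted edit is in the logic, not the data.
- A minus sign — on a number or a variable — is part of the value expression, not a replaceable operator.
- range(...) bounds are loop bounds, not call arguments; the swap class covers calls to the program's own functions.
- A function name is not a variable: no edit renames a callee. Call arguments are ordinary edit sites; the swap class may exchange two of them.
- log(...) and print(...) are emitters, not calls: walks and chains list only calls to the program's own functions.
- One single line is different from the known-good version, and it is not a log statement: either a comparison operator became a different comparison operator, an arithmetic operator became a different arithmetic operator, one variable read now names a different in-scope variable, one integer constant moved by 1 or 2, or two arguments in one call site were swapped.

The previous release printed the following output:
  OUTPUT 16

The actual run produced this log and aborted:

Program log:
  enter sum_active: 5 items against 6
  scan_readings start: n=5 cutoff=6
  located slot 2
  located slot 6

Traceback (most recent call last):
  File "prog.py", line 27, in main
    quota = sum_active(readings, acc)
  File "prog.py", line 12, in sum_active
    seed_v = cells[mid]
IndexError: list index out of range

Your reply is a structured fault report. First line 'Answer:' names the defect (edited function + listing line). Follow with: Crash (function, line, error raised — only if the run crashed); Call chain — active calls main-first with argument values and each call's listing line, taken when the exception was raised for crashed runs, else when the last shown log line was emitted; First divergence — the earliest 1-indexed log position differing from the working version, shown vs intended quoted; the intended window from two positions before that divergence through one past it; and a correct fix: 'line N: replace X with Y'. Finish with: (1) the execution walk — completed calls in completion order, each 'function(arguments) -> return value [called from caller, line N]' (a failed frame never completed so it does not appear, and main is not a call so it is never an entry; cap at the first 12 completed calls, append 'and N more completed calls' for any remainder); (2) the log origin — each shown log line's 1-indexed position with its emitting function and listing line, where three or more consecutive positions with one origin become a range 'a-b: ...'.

Answer: the defect is in scan_readings at line 6.
Key fact: At log position 4 the runs split — shown 'located slot 6', but the working version logs 'located slot 2'.
Crash: sum_active, line 12, IndexError.
Call chain: main -> sum_active([10, 10, 6, 6, 1], 6) (called at line 27).
First divergence: position 4 — shown 'located slot 6', intended 'located slot 2'.
Intended log window:
  2: scan_readings start: n=5 cutoff=6
  3: located slot 2
  4: located slot 2
  5: checkpoint: 12
Execution walk:
  scan_readings([10, 10, 6, 6, 1], 6) -> 6  [called from sum_active, line 10]
Log line origins:
  1: emitted by sum_active (line 9)
  2: emitted by scan_readings (line 2)
  3: emitted by scan_readings (line 5)
  4: emitted by sum_active (line 11)
A correct fix: line 6: replace `width` with `step`.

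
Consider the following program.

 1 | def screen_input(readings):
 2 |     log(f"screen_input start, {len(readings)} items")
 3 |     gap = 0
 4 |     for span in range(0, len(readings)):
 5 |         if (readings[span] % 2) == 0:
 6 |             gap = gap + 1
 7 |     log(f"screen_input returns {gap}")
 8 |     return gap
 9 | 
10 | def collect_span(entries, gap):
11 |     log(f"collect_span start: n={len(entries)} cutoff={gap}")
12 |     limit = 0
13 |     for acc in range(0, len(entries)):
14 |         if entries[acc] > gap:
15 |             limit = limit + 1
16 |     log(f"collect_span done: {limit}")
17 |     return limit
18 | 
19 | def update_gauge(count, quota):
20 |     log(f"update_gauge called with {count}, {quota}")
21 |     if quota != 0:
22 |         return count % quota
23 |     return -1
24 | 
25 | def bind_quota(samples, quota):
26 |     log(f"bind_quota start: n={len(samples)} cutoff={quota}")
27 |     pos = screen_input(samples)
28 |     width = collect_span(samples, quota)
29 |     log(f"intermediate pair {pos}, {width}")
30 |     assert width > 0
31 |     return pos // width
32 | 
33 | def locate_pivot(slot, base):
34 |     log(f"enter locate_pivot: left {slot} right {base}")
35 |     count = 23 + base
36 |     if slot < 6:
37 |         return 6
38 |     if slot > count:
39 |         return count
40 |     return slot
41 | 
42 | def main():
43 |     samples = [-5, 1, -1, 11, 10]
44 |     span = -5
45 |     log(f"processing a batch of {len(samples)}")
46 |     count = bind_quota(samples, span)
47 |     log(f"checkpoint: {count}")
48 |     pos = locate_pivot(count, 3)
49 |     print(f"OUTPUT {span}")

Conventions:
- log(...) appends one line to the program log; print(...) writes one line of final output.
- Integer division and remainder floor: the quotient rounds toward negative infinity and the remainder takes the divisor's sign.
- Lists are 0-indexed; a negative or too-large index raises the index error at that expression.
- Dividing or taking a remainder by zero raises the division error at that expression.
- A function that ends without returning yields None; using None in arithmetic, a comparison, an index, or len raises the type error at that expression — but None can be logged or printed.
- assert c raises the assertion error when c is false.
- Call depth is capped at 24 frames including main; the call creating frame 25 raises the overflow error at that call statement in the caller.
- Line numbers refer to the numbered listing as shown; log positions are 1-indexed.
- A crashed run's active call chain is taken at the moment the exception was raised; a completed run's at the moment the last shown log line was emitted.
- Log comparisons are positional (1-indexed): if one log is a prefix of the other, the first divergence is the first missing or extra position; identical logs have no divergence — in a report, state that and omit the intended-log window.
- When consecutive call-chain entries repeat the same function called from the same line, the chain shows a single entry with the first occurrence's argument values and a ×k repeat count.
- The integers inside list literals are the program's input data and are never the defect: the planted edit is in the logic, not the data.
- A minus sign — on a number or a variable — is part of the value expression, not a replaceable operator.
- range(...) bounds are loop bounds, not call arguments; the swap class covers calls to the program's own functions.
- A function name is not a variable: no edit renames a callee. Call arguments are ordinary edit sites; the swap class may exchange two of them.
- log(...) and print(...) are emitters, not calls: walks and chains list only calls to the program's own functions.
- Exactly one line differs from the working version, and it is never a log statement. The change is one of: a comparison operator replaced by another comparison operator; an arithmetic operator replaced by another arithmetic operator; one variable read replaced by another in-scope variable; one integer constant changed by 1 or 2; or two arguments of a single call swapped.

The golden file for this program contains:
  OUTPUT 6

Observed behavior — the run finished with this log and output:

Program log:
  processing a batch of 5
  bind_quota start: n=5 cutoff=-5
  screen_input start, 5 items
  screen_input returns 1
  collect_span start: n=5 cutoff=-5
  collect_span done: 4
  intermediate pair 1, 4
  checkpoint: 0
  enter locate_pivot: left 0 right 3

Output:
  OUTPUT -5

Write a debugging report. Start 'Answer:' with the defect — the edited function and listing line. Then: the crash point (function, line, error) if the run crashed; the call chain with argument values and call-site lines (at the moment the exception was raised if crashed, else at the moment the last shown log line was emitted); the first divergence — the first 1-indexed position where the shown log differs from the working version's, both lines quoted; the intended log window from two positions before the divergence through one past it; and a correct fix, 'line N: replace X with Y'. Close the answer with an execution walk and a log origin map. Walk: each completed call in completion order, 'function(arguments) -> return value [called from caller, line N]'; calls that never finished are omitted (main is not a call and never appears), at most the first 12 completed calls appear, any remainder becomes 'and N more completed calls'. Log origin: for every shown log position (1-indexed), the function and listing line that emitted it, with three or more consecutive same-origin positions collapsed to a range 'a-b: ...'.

Answer: the defect is in main at line 49.
Key observation: Nothing in the log betrays the bug — only the output does.
Call chain: main -> locate_pivot(0, 3) (called at line 48).
First divergence: none (the log streams are identical).
Execution walk:
  screen_input([-5, 1, -1, 11, 10]) -> 1  [called from bind_quota, line 27]
  collect_span([-5, 1, -1, 11, 10], -5) -> 4  [called from bind_quota, line 28]
  bind_quota([-5, 1, -1, 11, 10], -5) -> 0  [called from main, line 46]
  locate_pivot(0, 3) -> 6  [called from main, line 48]
Log origin:
  1: emitted by main (line 45)
  2: emitted by bind_quota (line 26)
  3: emitted by screen_input (line 2)
  4: emitted by screen_input (line 7)
  5: emitted by collect_span (line 11)
  6: emitted by collect_span (line 16)
  7: emitted by bind_quota (line 29)
  8: emitted by main (line 47)
  9: emitted by locate_pivot (line 34)
A correct fix: line 49: replace `span` with `pos`.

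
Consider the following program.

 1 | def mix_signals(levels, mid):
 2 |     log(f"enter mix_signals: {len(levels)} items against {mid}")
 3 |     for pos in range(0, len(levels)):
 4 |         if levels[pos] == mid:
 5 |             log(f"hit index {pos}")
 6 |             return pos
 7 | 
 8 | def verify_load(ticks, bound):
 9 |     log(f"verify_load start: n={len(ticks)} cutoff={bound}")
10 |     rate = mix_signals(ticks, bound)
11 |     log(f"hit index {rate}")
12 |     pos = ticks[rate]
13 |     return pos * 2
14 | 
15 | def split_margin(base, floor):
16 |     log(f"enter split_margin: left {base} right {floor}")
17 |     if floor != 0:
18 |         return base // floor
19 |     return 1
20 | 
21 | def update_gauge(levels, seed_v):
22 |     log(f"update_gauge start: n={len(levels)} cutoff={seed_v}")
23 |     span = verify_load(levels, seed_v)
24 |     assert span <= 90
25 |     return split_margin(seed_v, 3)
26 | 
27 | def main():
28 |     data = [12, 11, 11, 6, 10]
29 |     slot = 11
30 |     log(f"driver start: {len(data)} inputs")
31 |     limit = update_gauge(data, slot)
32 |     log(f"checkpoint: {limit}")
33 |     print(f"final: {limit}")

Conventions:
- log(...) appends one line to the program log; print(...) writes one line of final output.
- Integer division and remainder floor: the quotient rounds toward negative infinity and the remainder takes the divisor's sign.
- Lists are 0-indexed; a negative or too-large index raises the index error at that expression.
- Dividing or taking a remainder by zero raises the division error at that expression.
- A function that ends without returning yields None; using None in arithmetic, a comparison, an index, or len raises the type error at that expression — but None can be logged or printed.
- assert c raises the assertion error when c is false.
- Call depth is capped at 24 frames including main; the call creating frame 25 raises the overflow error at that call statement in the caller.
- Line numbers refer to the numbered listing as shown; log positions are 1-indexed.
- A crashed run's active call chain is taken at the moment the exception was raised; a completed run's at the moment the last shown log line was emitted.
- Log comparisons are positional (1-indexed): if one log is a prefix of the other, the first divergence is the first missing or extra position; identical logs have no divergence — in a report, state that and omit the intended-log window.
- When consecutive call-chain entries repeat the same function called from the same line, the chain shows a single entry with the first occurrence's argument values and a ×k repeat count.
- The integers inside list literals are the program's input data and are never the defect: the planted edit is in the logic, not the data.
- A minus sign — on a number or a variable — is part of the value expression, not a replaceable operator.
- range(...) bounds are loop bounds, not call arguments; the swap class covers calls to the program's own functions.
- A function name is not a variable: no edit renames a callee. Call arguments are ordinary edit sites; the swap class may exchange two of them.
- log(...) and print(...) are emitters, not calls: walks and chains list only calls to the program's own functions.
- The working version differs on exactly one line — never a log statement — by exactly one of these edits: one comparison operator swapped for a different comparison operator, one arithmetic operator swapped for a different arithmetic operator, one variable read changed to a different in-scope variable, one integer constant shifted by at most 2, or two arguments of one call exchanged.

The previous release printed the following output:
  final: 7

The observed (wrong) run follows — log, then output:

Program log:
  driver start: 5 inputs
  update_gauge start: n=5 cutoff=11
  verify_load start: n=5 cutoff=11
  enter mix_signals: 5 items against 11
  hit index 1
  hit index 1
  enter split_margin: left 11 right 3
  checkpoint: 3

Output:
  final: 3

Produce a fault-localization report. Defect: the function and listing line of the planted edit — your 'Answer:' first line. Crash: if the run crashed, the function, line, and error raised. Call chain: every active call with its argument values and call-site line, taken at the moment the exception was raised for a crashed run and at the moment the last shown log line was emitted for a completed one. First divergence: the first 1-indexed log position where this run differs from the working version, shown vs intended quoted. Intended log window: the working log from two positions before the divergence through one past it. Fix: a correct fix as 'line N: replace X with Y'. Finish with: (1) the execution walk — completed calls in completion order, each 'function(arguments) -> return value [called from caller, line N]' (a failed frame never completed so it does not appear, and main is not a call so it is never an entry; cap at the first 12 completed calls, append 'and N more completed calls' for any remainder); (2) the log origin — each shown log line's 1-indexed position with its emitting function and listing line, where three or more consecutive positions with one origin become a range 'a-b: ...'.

Answer: the defect is in update_gauge at line 25.
Key observation: The log first diverges at position 7: the faulty run prints 'enter split_margin: left 11 right 3' where the working version prints 'enter split_margin: left 22 right 3'.
Call chain: main.
First divergence: position 7 — the shown line 'enter split_margin: left 11 right 3' should read 'enter split_margin: left 22 right 3'.
Intended log window:
  5: hit index 1
  6: hit index 1
  7: enter split_margin: left 22 right 3
  8: checkpoint: 7
Execution walk:
  mix_signals([12, 11, 11, 6, 10], 11) -> 1  [called from verify_load, line 10]
  verify_load([12, 11, 11, 6, 10], 11) -> 22  [called from update_gauge, line 23]
  split_margin(11, 3) -> 3  [called from update_gauge, line 25]
  update_gauge([12, 11, 11, 6, 10], 11) -> 3  [called from main, line 31]
Log origins:
  1: emitted by main (line 30)
  2: emitted by update_gauge (line 22)
  3: emitted by verify_load (line 9)
  4: emitted by mix_signals (line 2)
  5: emitted by mix_signals (line 5)
  6: emitted by verify_load (line 11)
  7: emitted by split_margin (line 16)
  8: emitted by main (line 32)
A correct fix: line 25: replace `seed_v` with `span`.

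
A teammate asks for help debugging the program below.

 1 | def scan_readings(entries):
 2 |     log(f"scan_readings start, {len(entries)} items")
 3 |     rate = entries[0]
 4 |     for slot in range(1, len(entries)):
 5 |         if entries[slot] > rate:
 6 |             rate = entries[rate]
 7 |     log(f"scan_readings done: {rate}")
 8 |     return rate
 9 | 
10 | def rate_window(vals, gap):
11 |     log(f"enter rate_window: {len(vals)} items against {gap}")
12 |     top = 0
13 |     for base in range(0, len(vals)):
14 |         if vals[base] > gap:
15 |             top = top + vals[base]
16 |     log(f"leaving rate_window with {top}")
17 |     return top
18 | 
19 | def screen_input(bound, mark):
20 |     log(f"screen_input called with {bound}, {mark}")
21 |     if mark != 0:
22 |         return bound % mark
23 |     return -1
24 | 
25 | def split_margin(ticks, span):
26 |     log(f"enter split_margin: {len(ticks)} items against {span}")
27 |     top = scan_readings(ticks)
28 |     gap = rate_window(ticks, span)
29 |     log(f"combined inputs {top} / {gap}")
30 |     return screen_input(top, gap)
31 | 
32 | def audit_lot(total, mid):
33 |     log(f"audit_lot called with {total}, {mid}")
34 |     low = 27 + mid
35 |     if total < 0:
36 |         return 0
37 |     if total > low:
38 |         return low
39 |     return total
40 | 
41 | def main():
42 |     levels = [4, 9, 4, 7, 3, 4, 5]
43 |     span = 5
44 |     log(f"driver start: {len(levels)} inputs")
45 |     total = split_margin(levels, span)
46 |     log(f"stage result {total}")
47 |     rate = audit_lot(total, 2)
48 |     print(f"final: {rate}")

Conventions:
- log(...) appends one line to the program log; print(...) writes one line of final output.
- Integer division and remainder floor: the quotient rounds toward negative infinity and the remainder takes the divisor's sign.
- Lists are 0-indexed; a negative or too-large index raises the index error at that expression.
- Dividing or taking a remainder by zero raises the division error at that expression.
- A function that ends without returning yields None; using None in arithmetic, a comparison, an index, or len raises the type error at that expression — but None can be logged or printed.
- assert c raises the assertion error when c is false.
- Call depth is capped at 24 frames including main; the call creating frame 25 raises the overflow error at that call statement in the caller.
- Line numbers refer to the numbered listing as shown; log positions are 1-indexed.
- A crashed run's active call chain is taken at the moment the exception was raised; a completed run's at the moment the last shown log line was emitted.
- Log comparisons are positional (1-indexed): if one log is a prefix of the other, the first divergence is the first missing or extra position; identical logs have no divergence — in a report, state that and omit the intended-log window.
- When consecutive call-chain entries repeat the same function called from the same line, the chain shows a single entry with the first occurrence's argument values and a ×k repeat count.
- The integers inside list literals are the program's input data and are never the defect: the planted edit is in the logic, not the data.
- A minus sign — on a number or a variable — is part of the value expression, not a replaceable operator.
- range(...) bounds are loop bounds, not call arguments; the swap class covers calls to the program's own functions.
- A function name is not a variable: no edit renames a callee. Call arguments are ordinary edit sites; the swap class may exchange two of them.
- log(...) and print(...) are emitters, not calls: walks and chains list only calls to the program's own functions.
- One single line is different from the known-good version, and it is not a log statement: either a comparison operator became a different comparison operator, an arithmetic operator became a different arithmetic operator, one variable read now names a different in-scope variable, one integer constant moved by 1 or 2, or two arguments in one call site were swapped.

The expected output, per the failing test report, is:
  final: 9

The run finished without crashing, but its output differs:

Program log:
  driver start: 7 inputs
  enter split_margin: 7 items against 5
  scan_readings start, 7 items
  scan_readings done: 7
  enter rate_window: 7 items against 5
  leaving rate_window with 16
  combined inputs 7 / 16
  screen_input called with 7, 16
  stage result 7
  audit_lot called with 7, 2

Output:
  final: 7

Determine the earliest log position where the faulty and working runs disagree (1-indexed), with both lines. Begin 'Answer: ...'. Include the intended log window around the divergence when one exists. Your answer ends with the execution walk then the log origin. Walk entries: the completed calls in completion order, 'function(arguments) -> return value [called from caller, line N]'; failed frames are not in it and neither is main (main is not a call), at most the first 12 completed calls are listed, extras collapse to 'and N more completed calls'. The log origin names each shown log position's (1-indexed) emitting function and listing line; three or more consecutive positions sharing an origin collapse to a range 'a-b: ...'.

Answer: position 4 — shown 'scan_readings done: 7', intended 'scan_readings done: 9'.
Intended log window:
  2: enter split_margin: 7 items against 5
  3: scan_readings start, 7 items
  4: scan_readings done: 9
  5: enter rate_window: 7 items against 5
Execution walk:
  scan_readings([4, 9, 4, 7, 3, 4, 5]) -> 7  [called from split_margin, line 27]
  rate_window([4, 9, 4, 7, 3, 4, 5], 5) -> 16  [called from split_margin, line 28]
  screen_input(7, 16) -> 7  [called from split_margin, line 30]
  split_margin([4, 9, 4, 7, 3, 4, 5], 5) -> 7  [called from main, line 45]
  audit_lot(7, 2) -> 7  [called from main, line 47]
Log line origins:
  1 — main, line 44
  2 — split_margin, line 26
  3 — scan_readings, line 2
  4 — scan_readings, line 7
  5 — rate_window, line 11
  6 — rate_window, line 16
  7 — split_margin, line 29
  8 — screen_input, line 20
  9 — main, line 46
  10 — audit_lot, line 33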